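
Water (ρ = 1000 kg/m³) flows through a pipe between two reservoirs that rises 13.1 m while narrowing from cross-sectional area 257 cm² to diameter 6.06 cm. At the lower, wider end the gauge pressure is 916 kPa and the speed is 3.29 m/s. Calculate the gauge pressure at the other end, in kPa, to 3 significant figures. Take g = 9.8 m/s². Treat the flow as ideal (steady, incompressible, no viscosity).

By continuity, v₂ = v₁·A₁/A₂ = 3.29·(257/28.8) = 29.3 m/s.
Energy conservation along the streamline gives P₂ = P₁ − ½ρ(v₂² − v₁²) − ρg(h₂ − h₁).
P₂ = 916000 + ½·1000·(3.29² − 29.3²) − 1000·9.8·(+13.1) = 916000 + (-424000) − (128000) = 363000 Pa.

P₂ = 363 kPa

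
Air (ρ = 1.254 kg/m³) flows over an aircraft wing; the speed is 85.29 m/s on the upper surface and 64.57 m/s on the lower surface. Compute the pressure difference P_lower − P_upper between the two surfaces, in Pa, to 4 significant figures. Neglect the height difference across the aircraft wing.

ΔP ≈ 1947 Pa

The pressure is lower where the speed is higher: ΔP = ½ρ(v_up² − v_low²).
ΔP = ½·1.254·(85.29² − 64.57²) = 1947 Pa.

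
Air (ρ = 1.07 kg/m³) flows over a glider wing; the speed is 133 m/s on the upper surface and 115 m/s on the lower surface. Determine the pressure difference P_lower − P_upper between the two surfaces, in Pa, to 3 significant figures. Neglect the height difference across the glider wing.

ΔP ≈ 2390 Pa

Bernoulli (same height): P_lower − P_upper = ½ρ(v_upper² − v_lower²).
ΔP = ½·1.07·(133² − 115²) = 2390 Pa.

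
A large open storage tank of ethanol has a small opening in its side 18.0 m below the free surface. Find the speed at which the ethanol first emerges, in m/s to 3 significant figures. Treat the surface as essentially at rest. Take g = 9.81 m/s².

With the surface at rest and both surface and jet at atmospheric pressure, Bernoulli gives ρg h = ½ρv², so v = √(2gh) = √(2·9.81·18.0) = 18.8 m/s.

v = 18.8 m/s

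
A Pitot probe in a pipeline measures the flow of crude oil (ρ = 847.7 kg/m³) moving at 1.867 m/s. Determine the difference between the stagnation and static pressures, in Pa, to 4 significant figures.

ΔP ≈ 1477 Pa

At the stagnation point the flow is brought to rest, so Bernoulli gives P_stag − P_static = ½ρv².
ΔP = ½·847.7·1.867² = 1477 Pa.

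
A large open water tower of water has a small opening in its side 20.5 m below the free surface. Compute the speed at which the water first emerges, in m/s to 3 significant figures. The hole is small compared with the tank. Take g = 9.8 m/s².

v ≈ 20.0 m/s

The surface is effectively still and both ends are open, so ½v² = gh and v = √(2·9.8·20.5) = 20.0 m/s.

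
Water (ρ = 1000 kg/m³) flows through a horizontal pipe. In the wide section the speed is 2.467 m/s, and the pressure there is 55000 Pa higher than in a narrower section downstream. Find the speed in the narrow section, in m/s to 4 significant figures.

Along the level pipe P + ½ρv² is conserved, hence v₂² = v₁² + 2(P₁ − P₂)/ρ.
v₂ = √(2.467² + 2·55000/1000) = √(6.086 + 110.0) = 10.77 m/s.

v₂ = 10.77 m/s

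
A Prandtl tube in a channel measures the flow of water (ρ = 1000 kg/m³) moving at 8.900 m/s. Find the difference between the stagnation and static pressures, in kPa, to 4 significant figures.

Bernoulli between the free stream and the stagnation point: ½ρv² = P_stag − P_static.
ΔP = ½·1000·8.900² = 39600 Pa.

ΔP = 39.60 kPa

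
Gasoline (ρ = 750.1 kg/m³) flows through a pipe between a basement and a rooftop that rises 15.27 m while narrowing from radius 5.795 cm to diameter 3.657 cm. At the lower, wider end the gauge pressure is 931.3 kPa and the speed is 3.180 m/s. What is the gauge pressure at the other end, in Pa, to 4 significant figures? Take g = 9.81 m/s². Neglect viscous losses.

P₂ ≈ 440100 Pa

The volume flow rate is constant, so v₂ = (A₁/A₂)v₁ = (105.5/10.50)·3.180 = 31.94 m/s.
Energy conservation along the streamline gives P₂ = P₁ − ½ρ(v₂² − v₁²) − ρg(h₂ − h₁).
P₂ = 931300 + ½·750.1·(3.180² − 31.94²) − 750.1·9.81·(+15.27) = 931300 + (-378800) − (112400) = 440100 Pa.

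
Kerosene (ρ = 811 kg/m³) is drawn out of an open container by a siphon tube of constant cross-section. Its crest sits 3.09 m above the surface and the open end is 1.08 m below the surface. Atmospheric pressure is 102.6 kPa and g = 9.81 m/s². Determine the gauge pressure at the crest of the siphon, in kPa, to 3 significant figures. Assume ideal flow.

Bernoulli surface→outlet gives ½v² = g·h_out, so v = √(2·9.81·1.08) = 4.60 m/s.
With constant cross-section the crest speed equals v; applying Bernoulli from the surface up to the crest, P_top = P_atm − ½ρv² − ρg·h_top.
P_top = 102600 − ½·811·4.60² − 811·9.81·3.09 = 69400 Pa. So P_gauge = P_top − P_atm = -33200 Pa.

-33.2 kPa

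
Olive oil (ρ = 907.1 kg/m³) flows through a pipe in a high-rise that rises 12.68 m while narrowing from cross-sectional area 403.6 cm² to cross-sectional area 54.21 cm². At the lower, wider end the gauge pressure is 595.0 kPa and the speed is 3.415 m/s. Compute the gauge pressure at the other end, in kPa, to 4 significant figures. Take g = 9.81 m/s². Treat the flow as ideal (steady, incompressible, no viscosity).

Mass conservation (A₁v₁ = A₂v₂) gives v₂ = 3.415 × 403.6/54.21 = 25.43 m/s.
Applying Bernoulli between the two ends and solving for P₂: P₂ = P₁ + ½ρ(v₁² − v₂²) − ρgΔh.
P₂ = 595000 + ½·907.1·(3.415² − 25.43²) − 907.1·9.81·(+12.68) = 595000 + (-287900) − (112800) = 194300 Pa.

P₂ ≈ 194.3 kPa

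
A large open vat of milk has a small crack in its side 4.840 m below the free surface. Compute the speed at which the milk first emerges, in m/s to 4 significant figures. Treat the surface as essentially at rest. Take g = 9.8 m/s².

Torricelli's result v = √(2gh) gives v = √(2·9.8·4.840) = 9.740 m/s.

v ≈ 9.740 m/s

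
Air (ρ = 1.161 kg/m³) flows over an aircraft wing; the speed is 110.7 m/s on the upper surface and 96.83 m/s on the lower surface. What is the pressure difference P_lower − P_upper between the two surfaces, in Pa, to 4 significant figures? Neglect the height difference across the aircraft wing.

Bernoulli (same height): P_lower − P_upper = ½ρ(v_upper² − v_lower²).
ΔP = ½·1.161·(110.7² − 96.83²) = 1671 Pa.

1671 Pa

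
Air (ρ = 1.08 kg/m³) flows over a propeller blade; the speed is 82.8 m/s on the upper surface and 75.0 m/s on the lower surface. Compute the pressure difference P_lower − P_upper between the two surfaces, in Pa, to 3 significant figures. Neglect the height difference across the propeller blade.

The pressure is lower where the speed is higher: ΔP = ½ρ(v_up² − v_low²).
ΔP = ½·1.08·(82.8² − 75.0²) = 665 Pa.

ΔP ≈ 665 Pa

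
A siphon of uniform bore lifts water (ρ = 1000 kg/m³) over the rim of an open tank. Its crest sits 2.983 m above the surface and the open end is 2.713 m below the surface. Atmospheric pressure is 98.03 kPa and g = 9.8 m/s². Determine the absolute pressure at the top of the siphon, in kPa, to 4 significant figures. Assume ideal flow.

Bernoulli surface→outlet gives ½v² = g·h_out, so v = √(2·9.8·2.713) = 7.292 m/s.
With constant cross-section the crest speed equals v; applying Bernoulli from the surface up to the crest, P_top = P_atm − ½ρv² − ρg·h_top.
P_top = 98030 − ½·1000·7.292² − 1000·9.8·2.983 = 42210 Pa.

P_top = 42.21 kPa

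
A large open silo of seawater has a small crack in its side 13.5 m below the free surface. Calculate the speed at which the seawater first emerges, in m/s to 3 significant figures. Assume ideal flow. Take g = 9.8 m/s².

With the surface at rest and both surface and jet at atmospheric pressure, Bernoulli gives ρg h = ½ρv², so v = √(2gh) = √(2·9.8·13.5) = 16.3 m/s.

16.3 m/s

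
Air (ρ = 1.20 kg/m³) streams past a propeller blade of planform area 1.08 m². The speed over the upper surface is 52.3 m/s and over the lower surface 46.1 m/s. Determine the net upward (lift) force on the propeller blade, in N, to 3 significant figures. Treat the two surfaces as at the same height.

From P + ½ρv² = const at equal height, P_low − P_up = ½ρ(v_up² − v_low²).
ΔP = ½·1.20·(52.3² − 46.1²) = 366 Pa.
Lift = ΔP · A = 366 × 1.08 = 395 N.

F ≈ 395 N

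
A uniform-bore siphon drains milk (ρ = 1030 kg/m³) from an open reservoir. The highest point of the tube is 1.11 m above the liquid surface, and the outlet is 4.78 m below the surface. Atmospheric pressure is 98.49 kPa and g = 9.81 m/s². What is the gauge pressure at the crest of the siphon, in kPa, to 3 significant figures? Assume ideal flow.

Bernoulli surface→outlet gives ½v² = g·h_out, so v = √(2·9.81·4.78) = 9.68 m/s.
Continuity keeps v the same throughout the tube; from surface to crest, P_atm + 0 = P_top + ½ρv² + ρg·h_top.
P_top = 98490 − ½·1030·9.68² − 1030·9.81·1.11 = 39000 Pa. So P_gauge = P_top − P_atm = -59500 Pa.

P_gauge ≈ -59.5 kPa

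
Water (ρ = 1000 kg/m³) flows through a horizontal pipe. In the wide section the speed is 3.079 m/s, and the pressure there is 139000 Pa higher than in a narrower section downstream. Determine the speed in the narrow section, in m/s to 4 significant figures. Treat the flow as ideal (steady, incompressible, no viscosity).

v₂ ≈ 16.96 m/s

With h₁ = h₂, rearranging Bernoulli gives v₂ = √(v₁² + 2ΔP/ρ).
v₂ = √(3.079² + 2·139000/1000) = √(9.480 + 278.0) = 16.96 m/s.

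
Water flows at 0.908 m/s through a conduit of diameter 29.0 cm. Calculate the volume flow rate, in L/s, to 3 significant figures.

Q = A·v = 0.0661 m² × 0.908 m/s = 0.0600 m³/s.
Converting: 0.0600 m³/s × 1000 = 60.0 L/s.

Q ≈ 60.0 L/s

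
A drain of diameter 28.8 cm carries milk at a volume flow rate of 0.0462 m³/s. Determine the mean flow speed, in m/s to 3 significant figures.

0.709 m/s

Q = 0.0462 m³/s = 0.0462 m³/s.
v = Q/A = 0.0462 / 0.0651 = 0.709 m/s.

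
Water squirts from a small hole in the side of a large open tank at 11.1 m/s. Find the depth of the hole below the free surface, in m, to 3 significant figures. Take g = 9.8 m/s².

h ≈ 6.29 m

For a small hole in a large open tank, ½v² = gh, giving h = v²/(2g).
h = 11.1²/(2·9.8) = 123/19.60 = 6.29 m.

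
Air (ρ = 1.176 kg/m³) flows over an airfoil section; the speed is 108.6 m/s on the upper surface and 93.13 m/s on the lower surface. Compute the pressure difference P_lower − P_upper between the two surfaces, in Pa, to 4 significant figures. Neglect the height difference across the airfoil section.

The pressure is lower where the speed is higher: ΔP = ½ρ(v_up² − v_low²).
ΔP = ½·1.176·(108.6² − 93.13²) = 1835 Pa.

ΔP ≈ 1835 Pa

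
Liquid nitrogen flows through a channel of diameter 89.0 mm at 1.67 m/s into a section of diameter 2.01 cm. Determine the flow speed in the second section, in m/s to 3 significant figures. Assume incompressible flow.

v₂ = 32.7 m/s

Mass conservation (A₁v₁ = A₂v₂) gives v₂ = 1.67 × 62.2/3.17 = 32.7 m/s.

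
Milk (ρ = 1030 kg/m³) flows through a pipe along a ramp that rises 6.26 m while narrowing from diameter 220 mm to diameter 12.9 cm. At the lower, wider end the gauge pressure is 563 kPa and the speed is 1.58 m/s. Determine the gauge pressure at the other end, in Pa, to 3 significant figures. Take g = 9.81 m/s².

P₂ = 490000 Pa

Continuity gives A₁v₁ = A₂v₂, so v₂ = (380 cm²)/(131 cm²) × 1.58 m/s = 4.60 m/s.
Bernoulli: P₁ + ½ρv₁² + ρg h₁ = P₂ + ½ρv₂² + ρg h₂, so P₂ = P₁ + ½ρ(v₁² − v₂²) − ρg(h₂ − h₁).
P₂ = 563000 + ½·1030·(1.58² − 4.60²) − 1030·9.81·(+6.26) = 563000 + (-9590) − (63300) = 490000 Pa.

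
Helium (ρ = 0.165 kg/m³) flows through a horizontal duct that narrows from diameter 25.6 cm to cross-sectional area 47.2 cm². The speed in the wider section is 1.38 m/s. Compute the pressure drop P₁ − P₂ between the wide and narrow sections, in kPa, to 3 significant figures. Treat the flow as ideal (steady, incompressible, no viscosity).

By continuity, v₂ = v₁·A₁/A₂ = 1.38·(515/47.2) = 15.0 m/s.
The pipe is horizontal, so Bernoulli reduces to P₁ + ½ρv₁² = P₂ + ½ρv₂².
P₁ − P₂ = ½·0.165·(15.0² − 1.38²) = ½·0.165·225 = 18.5 Pa.

0.0185 kPa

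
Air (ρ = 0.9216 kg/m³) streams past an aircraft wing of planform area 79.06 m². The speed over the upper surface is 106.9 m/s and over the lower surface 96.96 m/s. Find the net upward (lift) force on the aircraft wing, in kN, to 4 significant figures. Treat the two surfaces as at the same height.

F ≈ 73.82 kN

The faster flow above has the lower pressure; Bernoulli (same height) gives ΔP = ½ρ(v_up² − v_low²).
ΔP = ½·0.9216·(106.9² − 96.96²) = 933.8 Pa.
Lift = ΔP · A = 933.8 × 79.06 = 73820 N.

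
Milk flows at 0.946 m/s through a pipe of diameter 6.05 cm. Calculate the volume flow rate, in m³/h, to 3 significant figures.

Q ≈ 9.79 m³/h

Q = A·v = 0.00287 m² × 0.946 m/s = 0.00272 m³/s.
Converting: 0.00272 m³/s × 3600 = 9.79 m³/h.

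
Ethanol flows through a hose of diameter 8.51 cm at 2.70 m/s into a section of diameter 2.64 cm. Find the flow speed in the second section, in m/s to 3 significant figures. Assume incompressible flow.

v₂ ≈ 28.1 m/s

By continuity, v₂ = v₁·A₁/A₂ = 2.70·(56.9/5.47) = 28.1 m/s.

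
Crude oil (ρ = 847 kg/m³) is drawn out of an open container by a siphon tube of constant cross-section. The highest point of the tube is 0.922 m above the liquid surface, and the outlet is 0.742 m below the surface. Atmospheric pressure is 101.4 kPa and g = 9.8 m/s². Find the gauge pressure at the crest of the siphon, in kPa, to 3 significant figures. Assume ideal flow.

P_gauge ≈ -13.8 kPa

Bernoulli surface→outlet gives ½v² = g·h_out, so v = √(2·9.8·0.742) = 3.81 m/s.
With constant cross-section the crest speed equals v; applying Bernoulli from the surface up to the crest, P_top = P_atm − ½ρv² − ρg·h_top.
P_top = 101400 − ½·847·3.81² − 847·9.8·0.922 = 87600 Pa. So P_gauge = P_top − P_atm = -13800 Pa.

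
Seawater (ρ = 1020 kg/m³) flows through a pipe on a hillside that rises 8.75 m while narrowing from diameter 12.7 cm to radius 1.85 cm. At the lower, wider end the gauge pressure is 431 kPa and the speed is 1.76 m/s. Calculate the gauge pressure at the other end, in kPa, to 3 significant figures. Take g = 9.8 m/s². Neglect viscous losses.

By continuity, v₂ = v₁·A₁/A₂ = 1.76·(127/10.8) = 20.7 m/s.
Energy conservation along the streamline gives P₂ = P₁ − ½ρ(v₂² − v₁²) − ρg(h₂ − h₁).
P₂ = 431000 + ½·1020·(1.76² − 20.7²) − 1020·9.8·(+8.75) = 431000 + (-218000) − (87500) = 126000 Pa.

P₂ ≈ 126 kPa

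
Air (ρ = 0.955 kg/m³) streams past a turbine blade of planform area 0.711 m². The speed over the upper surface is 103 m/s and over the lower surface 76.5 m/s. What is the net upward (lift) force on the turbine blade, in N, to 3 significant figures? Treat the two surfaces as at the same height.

With equal heights on the two surfaces, Bernoulli gives P_lower − P_upper = ½ρ(v_upper² − v_lower²).
ΔP = ½·0.955·(103² − 76.5²) = 2270 Pa.
Lift = ΔP · A = 2270 × 0.711 = 1610 N.

1610 N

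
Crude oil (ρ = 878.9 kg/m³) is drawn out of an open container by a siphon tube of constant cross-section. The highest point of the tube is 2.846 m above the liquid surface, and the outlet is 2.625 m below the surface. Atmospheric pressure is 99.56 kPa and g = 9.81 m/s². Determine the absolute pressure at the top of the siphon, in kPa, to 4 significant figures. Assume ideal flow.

Bernoulli surface→outlet gives ½v² = g·h_out, so v = √(2·9.81·2.625) = 7.177 m/s.
Continuity keeps v the same throughout the tube; from surface to crest, P_atm + 0 = P_top + ½ρv² + ρg·h_top.
P_top = 99560 − ½·878.9·7.177² − 878.9·9.81·2.846 = 52390 Pa.

P_top ≈ 52.39 kPa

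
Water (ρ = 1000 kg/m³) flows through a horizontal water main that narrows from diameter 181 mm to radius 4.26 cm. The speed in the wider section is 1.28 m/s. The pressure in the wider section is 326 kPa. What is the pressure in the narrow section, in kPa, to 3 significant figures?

The volume flow rate is constant, so v₂ = (A₁/A₂)v₁ = (257/57.0)·1.28 = 5.78 m/s.
The pipe is horizontal, so Bernoulli reduces to P₁ + ½ρv₁² = P₂ + ½ρv₂².
P₂ = P₁ − ½ρ(v₂² − v₁²) = 326000 − ½·1000·(5.78² − 1.28²) = 326000 − 15900 = 310000 Pa.

P₂ ≈ 310 kPa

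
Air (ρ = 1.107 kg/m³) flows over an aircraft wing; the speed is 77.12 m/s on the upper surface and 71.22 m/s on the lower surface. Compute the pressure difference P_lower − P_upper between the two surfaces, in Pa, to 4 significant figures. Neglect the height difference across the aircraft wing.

The pressure is lower where the speed is higher: ΔP = ½ρ(v_up² − v_low²).
ΔP = ½·1.107·(77.12² − 71.22²) = 484.4 Pa.

ΔP = 484.4 Pa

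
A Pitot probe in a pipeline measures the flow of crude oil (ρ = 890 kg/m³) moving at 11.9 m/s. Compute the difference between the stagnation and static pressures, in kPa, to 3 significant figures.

Bernoulli between the free stream and the stagnation point: ½ρv² = P_stag − P_static.
ΔP = ½·890·11.9² = 63000 Pa.

ΔP ≈ 63.0 kPa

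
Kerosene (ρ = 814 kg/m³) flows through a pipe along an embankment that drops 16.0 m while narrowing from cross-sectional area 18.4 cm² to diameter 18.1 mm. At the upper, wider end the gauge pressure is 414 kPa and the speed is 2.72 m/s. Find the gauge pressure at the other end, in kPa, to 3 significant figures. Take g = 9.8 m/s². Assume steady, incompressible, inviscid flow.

Continuity gives A₁v₁ = A₂v₂, so v₂ = (18.4 cm²)/(2.57 cm²) × 2.72 m/s = 19.5 m/s.
Bernoulli: P₁ + ½ρv₁² + ρg h₁ = P₂ + ½ρv₂² + ρg h₂, so P₂ = P₁ + ½ρ(v₁² − v₂²) − ρg(h₂ − h₁).
P₂ = 414000 + ½·814·(2.72² − 19.5²) − 814·9.8·(−16.0) = 414000 + (-151000) − (-128000) = 391000 Pa.

P₂ ≈ 391 kPa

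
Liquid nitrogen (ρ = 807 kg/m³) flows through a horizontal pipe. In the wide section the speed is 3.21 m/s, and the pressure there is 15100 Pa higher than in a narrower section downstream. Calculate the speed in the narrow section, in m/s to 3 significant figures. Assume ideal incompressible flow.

Horizontal Bernoulli: P₁ + ½ρv₁² = P₂ + ½ρv₂², so v₂² = v₁² + 2(P₁ − P₂)/ρ.
v₂ = √(3.21² + 2·15100/807) = √(10.3 + 37.4) = 6.91 m/s.

6.91 m/s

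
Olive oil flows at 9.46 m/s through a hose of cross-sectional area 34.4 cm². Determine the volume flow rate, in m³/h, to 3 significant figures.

Q ≈ 117 m³/h

Q = A·v = 0.00344 m² × 9.46 m/s = 0.0325 m³/s.
Converting: 0.0325 m³/s × 3600 = 117 m³/h.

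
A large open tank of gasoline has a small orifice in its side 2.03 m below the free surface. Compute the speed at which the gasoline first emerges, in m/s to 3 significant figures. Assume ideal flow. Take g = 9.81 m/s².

v ≈ 6.31 m/s

Torricelli's result v = √(2gh) gives v = √(2·9.81·2.03) = 6.31 m/s.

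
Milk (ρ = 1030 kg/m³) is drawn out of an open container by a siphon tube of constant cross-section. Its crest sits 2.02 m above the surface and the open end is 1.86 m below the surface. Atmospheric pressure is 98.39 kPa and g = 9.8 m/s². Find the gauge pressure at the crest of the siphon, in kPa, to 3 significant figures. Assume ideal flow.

The outlet speed comes from Torricelli: v = √(2g·1.86) = 6.04 m/s.
The bore is uniform, so the speed at the crest is the same v. Bernoulli surface→crest: P_atm = P_top + ½ρv² + ρg·h_top.
P_top = 98390 − ½·1030·6.04² − 1030·9.8·2.02 = 59200 Pa. So P_gauge = P_top − P_atm = -39200 Pa.

P_gauge ≈ -39.2 kPa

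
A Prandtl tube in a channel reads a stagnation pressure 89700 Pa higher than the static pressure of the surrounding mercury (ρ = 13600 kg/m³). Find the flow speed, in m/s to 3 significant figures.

v ≈ 3.63 m/s

The dynamic pressure equals the rise in static pressure at the stagnation point: ΔP = ½ρv².
v = √(2ΔP/ρ) = √(2·89700/13600) = 3.63 m/s.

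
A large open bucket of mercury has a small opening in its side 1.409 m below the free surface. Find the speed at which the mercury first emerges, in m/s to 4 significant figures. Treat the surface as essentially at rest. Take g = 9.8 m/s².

5.255 m/s

Bernoulli from surface to hole (P equal, v_surface ≈ 0): v = √(2gh) = √(2×9.8×1.409) = 5.255 m/s.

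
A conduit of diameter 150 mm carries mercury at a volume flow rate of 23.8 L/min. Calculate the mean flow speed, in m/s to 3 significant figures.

Q = 23.8 L/min = 0.000397 m³/s.
v = Q/A = 0.000397 / 0.0177 = 0.0224 m/s.

v = 0.0224 m/s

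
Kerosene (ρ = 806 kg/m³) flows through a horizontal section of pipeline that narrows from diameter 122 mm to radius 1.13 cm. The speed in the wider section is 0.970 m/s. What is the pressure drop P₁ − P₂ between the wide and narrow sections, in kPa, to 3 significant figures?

Continuity gives A₁v₁ = A₂v₂, so v₂ = (117 cm²)/(4.01 cm²) × 0.970 m/s = 28.3 m/s.
The pipe is horizontal, so Bernoulli reduces to P₁ + ½ρv₁² = P₂ + ½ρv₂².
P₁ − P₂ = ½·806·(28.3² − 0.970²) = ½·806·798 = 322000 Pa.

ΔP ≈ 322 kPa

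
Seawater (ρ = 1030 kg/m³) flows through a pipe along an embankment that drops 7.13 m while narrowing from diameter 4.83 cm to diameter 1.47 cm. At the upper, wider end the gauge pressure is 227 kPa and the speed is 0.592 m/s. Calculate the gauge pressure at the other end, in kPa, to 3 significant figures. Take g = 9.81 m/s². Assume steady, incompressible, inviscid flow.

By continuity, v₂ = v₁·A₁/A₂ = 0.592·(18.3/1.70) = 6.39 m/s.
Applying Bernoulli between the two ends and solving for P₂: P₂ = P₁ + ½ρ(v₁² − v₂²) − ρgΔh.
P₂ = 227000 + ½·1030·(0.592² − 6.39²) − 1030·9.81·(−7.13) = 227000 + (-20900) − (-72000) = 278000 Pa.

P₂ ≈ 278 kPa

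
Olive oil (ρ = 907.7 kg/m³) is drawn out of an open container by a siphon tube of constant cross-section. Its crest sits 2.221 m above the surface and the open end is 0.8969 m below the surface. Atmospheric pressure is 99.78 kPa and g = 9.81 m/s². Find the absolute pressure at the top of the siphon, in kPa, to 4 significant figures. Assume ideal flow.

The outlet speed comes from Torricelli: v = √(2g·0.8969) = 4.195 m/s.
With constant cross-section the crest speed equals v; applying Bernoulli from the surface up to the crest, P_top = P_atm − ½ρv² − ρg·h_top.
P_top = 99780 − ½·907.7·4.195² − 907.7·9.81·2.221 = 72020 Pa.

P_top = 72.02 kPa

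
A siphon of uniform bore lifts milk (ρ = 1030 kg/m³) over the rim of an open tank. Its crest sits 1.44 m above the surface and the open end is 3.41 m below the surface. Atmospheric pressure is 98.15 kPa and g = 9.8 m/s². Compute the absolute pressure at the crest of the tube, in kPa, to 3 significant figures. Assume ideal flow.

From the surface to the outlet (both open to atmosphere, surface at rest): v = √(2g·h_out) = √(2·9.8·3.41) = 8.18 m/s.
With constant cross-section the crest speed equals v; applying Bernoulli from the surface up to the crest, P_top = P_atm − ½ρv² − ρg·h_top.
P_top = 98150 − ½·1030·8.18² − 1030·9.8·1.44 = 49200 Pa.

P_top = 49.2 kPa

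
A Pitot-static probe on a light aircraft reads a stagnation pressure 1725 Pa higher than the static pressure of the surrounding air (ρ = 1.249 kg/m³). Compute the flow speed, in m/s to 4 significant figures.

The dynamic pressure equals the rise in static pressure at the stagnation point: ΔP = ½ρv².
v = √(2ΔP/ρ) = √(2·1725/1.249) = 52.56 m/s.

v ≈ 52.56 m/s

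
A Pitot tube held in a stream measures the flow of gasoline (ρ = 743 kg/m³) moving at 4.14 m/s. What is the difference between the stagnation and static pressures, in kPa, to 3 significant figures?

ΔP ≈ 6.37 kPa

At the stagnation point the flow is brought to rest, so Bernoulli gives P_stag − P_static = ½ρv².
ΔP = ½·743·4.14² = 6370 Pa.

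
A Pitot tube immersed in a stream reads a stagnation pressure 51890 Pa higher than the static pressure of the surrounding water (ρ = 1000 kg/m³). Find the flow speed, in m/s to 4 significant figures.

v ≈ 10.19 m/s

At the stagnation point the flow is brought to rest, so Bernoulli gives P_stag − P_static = ½ρv².
v = √(2ΔP/ρ) = √(2·51890/1000) = 10.19 m/s.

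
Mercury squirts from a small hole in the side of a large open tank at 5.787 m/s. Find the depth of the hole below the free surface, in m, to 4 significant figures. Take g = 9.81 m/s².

h = 1.707 m

For a small hole in a large open tank, ½v² = gh, giving h = v²/(2g).
h = 5.787²/(2·9.81) = 33.49/19.62 = 1.707 m.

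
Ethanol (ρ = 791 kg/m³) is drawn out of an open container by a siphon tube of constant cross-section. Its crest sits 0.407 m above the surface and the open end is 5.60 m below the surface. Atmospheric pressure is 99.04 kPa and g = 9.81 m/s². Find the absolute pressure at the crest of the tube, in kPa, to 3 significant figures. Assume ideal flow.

From the surface to the outlet (both open to atmosphere, surface at rest): v = √(2g·h_out) = √(2·9.81·5.60) = 10.5 m/s.
The bore is uniform, so the speed at the crest is the same v. Bernoulli surface→crest: P_atm = P_top + ½ρv² + ρg·h_top.
P_top = 99040 − ½·791·10.5² − 791·9.81·0.407 = 52400 Pa.

P_top = 52.4 kPa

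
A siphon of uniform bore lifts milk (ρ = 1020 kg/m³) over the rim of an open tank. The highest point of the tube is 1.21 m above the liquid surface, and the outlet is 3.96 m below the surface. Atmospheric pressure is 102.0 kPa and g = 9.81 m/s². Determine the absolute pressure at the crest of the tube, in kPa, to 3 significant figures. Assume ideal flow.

P_top ≈ 50.3 kPa

Bernoulli surface→outlet gives ½v² = g·h_out, so v = √(2·9.81·3.96) = 8.81 m/s.
The bore is uniform, so the speed at the crest is the same v. Bernoulli surface→crest: P_atm = P_top + ½ρv² + ρg·h_top.
P_top = 102000 − ½·1020·8.81² − 1020·9.81·1.21 = 50300 Pa.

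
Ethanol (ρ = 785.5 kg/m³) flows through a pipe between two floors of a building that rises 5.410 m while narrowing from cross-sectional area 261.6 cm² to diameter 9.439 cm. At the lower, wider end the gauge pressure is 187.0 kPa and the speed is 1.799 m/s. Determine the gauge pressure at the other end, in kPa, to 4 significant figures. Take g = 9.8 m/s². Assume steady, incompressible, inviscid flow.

128.9 kPa

The volume flow rate is constant, so v₂ = (A₁/A₂)v₁ = (261.6/69.97)·1.799 = 6.726 m/s.
Bernoulli: P₁ + ½ρv₁² + ρg h₁ = P₂ + ½ρv₂² + ρg h₂, so P₂ = P₁ + ½ρ(v₁² − v₂²) − ρg(h₂ − h₁).
P₂ = 187000 + ½·785.5·(1.799² − 6.726²) − 785.5·9.8·(+5.410) = 187000 + (-16490) − (41650) = 128900 Pa.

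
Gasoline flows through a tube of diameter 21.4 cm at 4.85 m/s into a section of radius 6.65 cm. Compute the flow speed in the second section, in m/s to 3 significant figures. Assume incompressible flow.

Continuity gives A₁v₁ = A₂v₂, so v₂ = (360 cm²)/(139 cm²) × 4.85 m/s = 12.6 m/s.

v₂ ≈ 12.6 m/s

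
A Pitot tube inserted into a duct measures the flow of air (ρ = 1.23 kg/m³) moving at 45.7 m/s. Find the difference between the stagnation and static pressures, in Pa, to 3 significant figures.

ΔP ≈ 1280 Pa

Bernoulli between the free stream and the stagnation point: ½ρv² = P_stag − P_static.
ΔP = ½·1.23·45.7² = 1280 Pa.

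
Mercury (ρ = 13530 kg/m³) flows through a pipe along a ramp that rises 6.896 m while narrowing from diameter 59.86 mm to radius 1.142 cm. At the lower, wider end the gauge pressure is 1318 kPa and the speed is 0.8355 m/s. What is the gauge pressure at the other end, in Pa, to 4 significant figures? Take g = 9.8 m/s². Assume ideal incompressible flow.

185600 Pa

The volume flow rate is constant, so v₂ = (A₁/A₂)v₁ = (28.14/4.097)·0.8355 = 5.739 m/s.
Applying Bernoulli between the two ends and solving for P₂: P₂ = P₁ + ½ρ(v₁² − v₂²) − ρgΔh.
P₂ = 1318000 + ½·13530·(0.8355² − 5.739²) − 13530·9.8·(+6.896) = 1318000 + (-218100) − (914400) = 185600 Pa.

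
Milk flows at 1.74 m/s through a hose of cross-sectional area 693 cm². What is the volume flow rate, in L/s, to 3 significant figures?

Q = 121 L/s

Q = A·v = 0.0693 m² × 1.74 m/s = 0.121 m³/s.
Converting: 0.121 m³/s × 1000 = 121 L/s.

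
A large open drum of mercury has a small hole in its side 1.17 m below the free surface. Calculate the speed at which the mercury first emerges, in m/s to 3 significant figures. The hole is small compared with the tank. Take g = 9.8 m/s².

With the surface at rest and both surface and jet at atmospheric pressure, Bernoulli gives ρg h = ½ρv², so v = √(2gh) = √(2·9.8·1.17) = 4.79 m/s.

v ≈ 4.79 m/s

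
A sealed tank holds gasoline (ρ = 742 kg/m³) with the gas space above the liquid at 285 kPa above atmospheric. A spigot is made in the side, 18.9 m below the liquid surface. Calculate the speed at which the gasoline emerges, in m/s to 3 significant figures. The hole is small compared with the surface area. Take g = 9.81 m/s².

Take point 1 at the surface (v₁ ≈ 0) and point 2 at the hole (at atmospheric pressure). Bernoulli: P₁ + ρg h = P_atm + ½ρv₂².
With P₁ − P_atm = 285000 Pa, v₂ = √(2gh + 2ΔP/ρ) = √(2·9.81·18.9 + 2·285000/742) = 33.7 m/s.

v ≈ 33.7 m/s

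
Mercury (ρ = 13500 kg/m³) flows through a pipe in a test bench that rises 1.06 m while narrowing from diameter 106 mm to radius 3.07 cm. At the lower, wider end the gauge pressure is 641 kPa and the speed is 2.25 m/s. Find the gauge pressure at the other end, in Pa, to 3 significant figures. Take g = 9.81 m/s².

Mass conservation (A₁v₁ = A₂v₂) gives v₂ = 2.25 × 88.2/29.6 = 6.71 m/s.
Bernoulli: P₁ + ½ρv₁² + ρg h₁ = P₂ + ½ρv₂² + ρg h₂, so P₂ = P₁ + ½ρ(v₁² − v₂²) − ρg(h₂ − h₁).
P₂ = 641000 + ½·13500·(2.25² − 6.71²) − 13500·9.81·(+1.06) = 641000 + (-269000) − (140000) = 231000 Pa.

P₂ ≈ 231000 Pa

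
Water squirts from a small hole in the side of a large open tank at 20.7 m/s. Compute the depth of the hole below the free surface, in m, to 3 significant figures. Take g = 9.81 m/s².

h = 21.8 m

Inverting v = √(2gh) gives h = v² / 2g.
h = 20.7²/(2·9.81) = 428/19.62 = 21.8 m.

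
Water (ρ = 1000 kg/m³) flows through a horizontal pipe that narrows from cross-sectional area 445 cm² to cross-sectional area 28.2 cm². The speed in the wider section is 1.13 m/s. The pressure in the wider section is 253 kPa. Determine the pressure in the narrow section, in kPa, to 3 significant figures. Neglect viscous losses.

Continuity gives A₁v₁ = A₂v₂, so v₂ = (445 cm²)/(28.2 cm²) × 1.13 m/s = 17.8 m/s.
Bernoulli (h₁ = h₂): P₁ − P₂ = ½ρ(v₂² − v₁²).
P₂ = P₁ − ½ρ(v₂² − v₁²) = 253000 − ½·1000·(17.8² − 1.13²) = 253000 − 158000 = 94700 Pa.

P₂ ≈ 94.7 kPa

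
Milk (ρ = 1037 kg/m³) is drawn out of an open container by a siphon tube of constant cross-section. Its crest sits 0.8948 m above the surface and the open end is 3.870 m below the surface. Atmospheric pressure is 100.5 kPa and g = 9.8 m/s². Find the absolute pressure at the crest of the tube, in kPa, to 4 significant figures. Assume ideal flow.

P_top ≈ 52.08 kPa

The outlet speed comes from Torricelli: v = √(2g·3.870) = 8.709 m/s.
Continuity keeps v the same throughout the tube; from surface to crest, P_atm + 0 = P_top + ½ρv² + ρg·h_top.
P_top = 100500 − ½·1037·8.709² − 1037·9.8·0.8948 = 52080 Pa.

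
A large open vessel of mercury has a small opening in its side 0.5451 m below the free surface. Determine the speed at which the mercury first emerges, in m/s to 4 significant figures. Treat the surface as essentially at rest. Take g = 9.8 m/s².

3.269 m/s

Torricelli's result v = √(2gh) gives v = √(2·9.8·0.5451) = 3.269 m/s.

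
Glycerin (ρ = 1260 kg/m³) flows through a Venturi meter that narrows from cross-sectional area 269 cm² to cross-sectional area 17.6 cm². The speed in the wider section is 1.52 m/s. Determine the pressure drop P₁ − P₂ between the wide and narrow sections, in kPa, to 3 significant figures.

Continuity gives A₁v₁ = A₂v₂, so v₂ = (269 cm²)/(17.6 cm²) × 1.52 m/s = 23.2 m/s.
The pipe is horizontal, so Bernoulli reduces to P₁ + ½ρv₁² = P₂ + ½ρv₂².
P₁ − P₂ = ½·1260·(23.2² − 1.52²) = ½·1260·537 = 339000 Pa.

ΔP ≈ 339 kPa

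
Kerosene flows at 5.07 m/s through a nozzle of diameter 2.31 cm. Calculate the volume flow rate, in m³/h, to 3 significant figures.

Q = A·v = 0.000419 m² × 5.07 m/s = 0.00212 m³/s.
Converting: 0.00212 m³/s × 3600 = 7.65 m³/h.

7.65 m³/h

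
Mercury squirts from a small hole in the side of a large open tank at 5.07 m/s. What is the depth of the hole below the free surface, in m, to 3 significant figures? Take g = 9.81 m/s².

Torricelli: v = √(2gh), so h = v²/(2g).
h = 5.07²/(2·9.81) = 25.7/19.62 = 1.31 m.

h = 1.31 m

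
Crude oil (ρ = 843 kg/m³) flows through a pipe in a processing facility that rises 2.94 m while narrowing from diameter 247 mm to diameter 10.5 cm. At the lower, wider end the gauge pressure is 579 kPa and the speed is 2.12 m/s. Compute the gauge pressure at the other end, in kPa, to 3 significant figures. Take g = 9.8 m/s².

499 kPa

By continuity, v₂ = v₁·A₁/A₂ = 2.12·(479/86.6) = 11.7 m/s.
Applying Bernoulli between the two ends and solving for P₂: P₂ = P₁ + ½ρ(v₁² − v₂²) − ρgΔh.
P₂ = 579000 + ½·843·(2.12² − 11.7²) − 843·9.8·(+2.94) = 579000 + (-56100) − (24300) = 499000 Pa.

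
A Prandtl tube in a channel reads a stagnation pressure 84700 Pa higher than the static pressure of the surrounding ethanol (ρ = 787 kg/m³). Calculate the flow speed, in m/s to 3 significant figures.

The dynamic pressure equals the rise in static pressure at the stagnation point: ΔP = ½ρv².
v = √(2ΔP/ρ) = √(2·84700/787) = 14.7 m/s.

v = 14.7 m/s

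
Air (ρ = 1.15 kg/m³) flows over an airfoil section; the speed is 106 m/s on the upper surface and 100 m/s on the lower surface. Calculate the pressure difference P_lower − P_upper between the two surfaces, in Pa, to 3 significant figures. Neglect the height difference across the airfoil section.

With negligible Δh, P + ½ρv² is constant, so P_low − P_up = ½ρ(v_up² − v_low²).
ΔP = ½·1.15·(106² − 100²) = 711 Pa.

711 Pa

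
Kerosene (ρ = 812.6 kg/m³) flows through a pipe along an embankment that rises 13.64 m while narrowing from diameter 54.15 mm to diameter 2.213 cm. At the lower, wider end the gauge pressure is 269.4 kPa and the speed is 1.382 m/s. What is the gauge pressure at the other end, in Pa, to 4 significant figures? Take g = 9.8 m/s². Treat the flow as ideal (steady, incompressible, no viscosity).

Continuity gives A₁v₁ = A₂v₂, so v₂ = (23.03 cm²)/(3.846 cm²) × 1.382 m/s = 8.275 m/s.
Bernoulli: P₁ + ½ρv₁² + ρg h₁ = P₂ + ½ρv₂² + ρg h₂, so P₂ = P₁ + ½ρ(v₁² − v₂²) − ρg(h₂ − h₁).
P₂ = 269400 + ½·812.6·(1.382² − 8.275²) − 812.6·9.8·(+13.64) = 269400 + (-27040) − (108600) = 133700 Pa.

P₂ ≈ 133700 Pa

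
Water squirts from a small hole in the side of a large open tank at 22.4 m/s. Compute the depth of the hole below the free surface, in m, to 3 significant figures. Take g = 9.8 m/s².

For a small hole in a large open tank, ½v² = gh, giving h = v²/(2g).
h = 22.4²/(2·9.8) = 502/19.60 = 25.6 m.

h = 25.6 m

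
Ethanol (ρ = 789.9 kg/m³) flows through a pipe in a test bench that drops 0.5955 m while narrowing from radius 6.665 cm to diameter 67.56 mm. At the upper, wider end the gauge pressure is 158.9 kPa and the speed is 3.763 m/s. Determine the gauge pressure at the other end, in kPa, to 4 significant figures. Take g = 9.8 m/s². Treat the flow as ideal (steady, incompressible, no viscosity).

P₂ ≈ 84.35 kPa

By continuity, v₂ = v₁·A₁/A₂ = 3.763·(139.6/35.85) = 14.65 m/s.
Applying Bernoulli between the two ends and solving for P₂: P₂ = P₁ + ½ρ(v₁² − v₂²) − ρgΔh.
P₂ = 158900 + ½·789.9·(3.763² − 14.65²) − 789.9·9.8·(−0.5955) = 158900 + (-79160) − (-4610) = 84350 Pa.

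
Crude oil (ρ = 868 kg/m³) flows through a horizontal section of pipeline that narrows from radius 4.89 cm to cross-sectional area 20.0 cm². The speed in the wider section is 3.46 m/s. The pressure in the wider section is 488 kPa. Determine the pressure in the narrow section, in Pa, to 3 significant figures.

P₂ = 420000 Pa

Mass conservation (A₁v₁ = A₂v₂) gives v₂ = 3.46 × 75.1/20.0 = 13.0 m/s.
Along the horizontal streamline, P + ½ρv² is constant.
P₂ = P₁ − ½ρ(v₂² − v₁²) = 488000 − ½·868·(13.0² − 3.46²) = 488000 − 68100 = 420000 Pa.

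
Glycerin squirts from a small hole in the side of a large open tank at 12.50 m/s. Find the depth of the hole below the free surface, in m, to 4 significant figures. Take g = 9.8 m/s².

7.972 m

Inverting v = √(2gh) gives h = v² / 2g.
h = 12.50²/(2·9.8) = 156.2/19.60 = 7.972 m.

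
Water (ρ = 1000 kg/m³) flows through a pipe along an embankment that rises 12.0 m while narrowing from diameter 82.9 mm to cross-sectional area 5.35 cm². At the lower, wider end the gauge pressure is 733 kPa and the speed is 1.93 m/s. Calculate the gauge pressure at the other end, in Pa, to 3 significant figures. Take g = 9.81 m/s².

Mass conservation (A₁v₁ = A₂v₂) gives v₂ = 1.93 × 54.0/5.35 = 19.5 m/s.
Bernoulli: P₁ + ½ρv₁² + ρg h₁ = P₂ + ½ρv₂² + ρg h₂, so P₂ = P₁ + ½ρ(v₁² − v₂²) − ρg(h₂ − h₁).
P₂ = 733000 + ½·1000·(1.93² − 19.5²) − 1000·9.81·(+12.0) = 733000 + (-188000) − (118000) = 428000 Pa.

428000 Pa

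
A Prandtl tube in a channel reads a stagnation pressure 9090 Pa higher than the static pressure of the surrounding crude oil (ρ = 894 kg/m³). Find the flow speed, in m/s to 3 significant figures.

Bernoulli between the free stream and the stagnation point: ½ρv² = P_stag − P_static.
v = √(2ΔP/ρ) = √(2·9090/894) = 4.51 m/s.

v = 4.51 m/s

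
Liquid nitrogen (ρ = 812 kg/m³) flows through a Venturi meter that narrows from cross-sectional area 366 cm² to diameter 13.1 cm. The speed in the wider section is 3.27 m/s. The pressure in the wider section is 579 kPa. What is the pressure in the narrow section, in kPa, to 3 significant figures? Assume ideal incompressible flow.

The volume flow rate is constant, so v₂ = (A₁/A₂)v₁ = (366/135)·3.27 = 8.88 m/s.
The pipe is horizontal, so Bernoulli reduces to P₁ + ½ρv₁² = P₂ + ½ρv₂².
P₂ = P₁ − ½ρ(v₂² − v₁²) = 579000 − ½·812·(8.88² − 3.27²) = 579000 − 27700 = 551000 Pa.

551 kPa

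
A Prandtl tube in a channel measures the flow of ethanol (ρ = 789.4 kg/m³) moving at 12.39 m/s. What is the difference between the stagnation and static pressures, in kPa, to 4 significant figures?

At the stagnation point the flow is brought to rest, so Bernoulli gives P_stag − P_static = ½ρv².
ΔP = ½·789.4·12.39² = 60590 Pa.

ΔP ≈ 60.59 kPa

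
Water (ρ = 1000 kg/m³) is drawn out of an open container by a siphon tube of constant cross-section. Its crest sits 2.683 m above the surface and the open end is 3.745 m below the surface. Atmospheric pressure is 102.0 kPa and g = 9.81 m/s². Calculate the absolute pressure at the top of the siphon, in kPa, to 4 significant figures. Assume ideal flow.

P_top = 38.94 kPa

The outlet speed comes from Torricelli: v = √(2g·3.745) = 8.572 m/s.
The bore is uniform, so the speed at the crest is the same v. Bernoulli surface→crest: P_atm = P_top + ½ρv² + ρg·h_top.
P_top = 102000 − ½·1000·8.572² − 1000·9.81·2.683 = 38940 Pa.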